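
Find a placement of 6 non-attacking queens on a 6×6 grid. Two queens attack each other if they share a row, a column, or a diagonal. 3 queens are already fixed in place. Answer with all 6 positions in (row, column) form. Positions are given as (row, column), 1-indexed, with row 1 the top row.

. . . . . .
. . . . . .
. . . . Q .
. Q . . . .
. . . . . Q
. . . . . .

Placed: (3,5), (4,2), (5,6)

(1,4) (2,1) (3,5) (4,2) (5,6) (6,3)

Row 1: attacked by (3,5)→{3,5}; (4,2)→{2,5}; (5,6)→{2,6}. Safe: 1, 4. Place at column 4.
Row 2: attacked by (1,4)→{3,4,5}; (3,5)→{4,5,6}; (4,2)→{2,4}; (5,6)→{3,6}. Safe: 1. Place at column 1.
Row 6: attacked by (1,4)→{4}; (2,1)→{1,5}; (3,5)→{2,5}; (4,2)→{2,4}; (5,6)→{5,6}. Safe: 3. Place at column 3.
Columns [4, 1, 5, 2, 6, 3], r−c [-3, 1, -2, 2, -1, 3], r+c [5, 3, 8, 6, 11, 9] are all distinct, so no two queens attack.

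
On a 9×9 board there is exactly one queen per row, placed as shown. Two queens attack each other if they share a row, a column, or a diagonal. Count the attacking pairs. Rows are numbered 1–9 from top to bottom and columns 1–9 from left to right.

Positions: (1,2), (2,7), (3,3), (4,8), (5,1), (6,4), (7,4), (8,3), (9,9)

5

Same column: (3,3)–(8,3) (column 3); (6,4)–(7,4) (column 4).
Same diagonal: (3,3)–(5,1) (|3−5| = |3−1| = 2); (3,3)–(9,9) (|3−9| = |3−9| = 6); (7,4)–(8,3) (|7−8| = |4−3| = 1).
Total attacking pairs: 5.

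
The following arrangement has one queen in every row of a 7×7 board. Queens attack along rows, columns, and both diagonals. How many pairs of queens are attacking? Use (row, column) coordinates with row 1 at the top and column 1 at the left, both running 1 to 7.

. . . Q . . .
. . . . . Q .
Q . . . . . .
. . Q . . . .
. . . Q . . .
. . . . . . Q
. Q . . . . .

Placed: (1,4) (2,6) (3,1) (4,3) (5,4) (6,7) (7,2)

3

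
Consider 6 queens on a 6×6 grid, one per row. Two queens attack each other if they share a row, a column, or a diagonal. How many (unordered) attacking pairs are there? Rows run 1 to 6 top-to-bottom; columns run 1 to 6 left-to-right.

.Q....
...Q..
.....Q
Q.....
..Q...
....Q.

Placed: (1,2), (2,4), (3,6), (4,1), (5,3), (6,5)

All columns are distinct and no two queens satisfy |Δrow| = |Δcol|, so no pair attacks.

0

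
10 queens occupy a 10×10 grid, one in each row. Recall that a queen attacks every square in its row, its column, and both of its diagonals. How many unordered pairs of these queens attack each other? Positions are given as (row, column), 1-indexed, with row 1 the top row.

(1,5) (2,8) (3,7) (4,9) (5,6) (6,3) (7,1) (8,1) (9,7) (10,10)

5

Same column: (3,7)–(9,7) (column 7); (7,1)–(8,1) (column 1).
Same diagonal: (1,5)–(3,7) (|1−3| = |5−7| = 2); (2,8)–(3,7) (|2−3| = |8−7| = 1); (6,3)–(8,1) (|6−8| = |3−1| = 2).
Total attacking pairs: 5.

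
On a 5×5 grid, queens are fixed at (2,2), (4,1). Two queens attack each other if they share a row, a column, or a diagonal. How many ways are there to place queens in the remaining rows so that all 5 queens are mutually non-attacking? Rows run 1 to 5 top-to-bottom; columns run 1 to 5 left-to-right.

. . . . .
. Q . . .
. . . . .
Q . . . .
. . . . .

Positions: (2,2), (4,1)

1

Branch on row 1: col 5 → 1.
Sum: 1 = 1.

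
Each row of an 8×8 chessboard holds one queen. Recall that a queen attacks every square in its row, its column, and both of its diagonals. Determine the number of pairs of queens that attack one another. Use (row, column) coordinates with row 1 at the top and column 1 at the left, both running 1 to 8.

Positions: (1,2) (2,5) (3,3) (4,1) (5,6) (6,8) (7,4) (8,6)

5

Same column: (5,6)–(8,6) (column 6).
Same diagonal: (1,2)–(5,6) (|1−5| = |2−6| = 4); (4,1)–(7,4) (|4−7| = |1−4| = 3); (5,6)–(7,4) (|5−7| = |6−4| = 2); (6,8)–(8,6) (|6−8| = |8−6| = 2).
Total attacking pairs: 5.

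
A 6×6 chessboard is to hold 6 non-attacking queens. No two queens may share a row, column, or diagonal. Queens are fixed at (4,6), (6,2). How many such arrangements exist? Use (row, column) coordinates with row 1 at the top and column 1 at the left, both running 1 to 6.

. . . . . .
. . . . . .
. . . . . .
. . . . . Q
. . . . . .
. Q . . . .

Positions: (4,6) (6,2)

1

Branch on row 1: col 1 → 0; col 4 → 0; col 5 → 1.
Sum: 0 + 0 + 1 = 1.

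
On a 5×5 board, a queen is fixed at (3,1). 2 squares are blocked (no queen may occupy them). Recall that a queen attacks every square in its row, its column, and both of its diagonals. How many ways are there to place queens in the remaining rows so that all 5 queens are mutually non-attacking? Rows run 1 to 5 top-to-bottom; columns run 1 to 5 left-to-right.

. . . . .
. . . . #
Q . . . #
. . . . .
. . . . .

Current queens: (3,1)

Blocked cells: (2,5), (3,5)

Branch on row 1: col 2 → 1; col 4 → 0; col 5 → 1.
Sum: 1 + 0 + 1 = 2.

2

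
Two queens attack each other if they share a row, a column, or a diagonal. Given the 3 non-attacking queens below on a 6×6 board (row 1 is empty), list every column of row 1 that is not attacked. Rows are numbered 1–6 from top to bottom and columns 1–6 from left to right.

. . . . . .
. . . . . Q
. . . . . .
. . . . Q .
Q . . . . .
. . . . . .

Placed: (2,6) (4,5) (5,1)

(2,6) attacks row 1 at column 6 and diagonals 5.
(4,5) attacks row 1 at column 5 and diagonals 2.
(5,1) attacks row 1 at column 1 and diagonals 5.
Attacked columns: {1, 2, 5, 6}. Safe: {3, 4}.

columns 3, 4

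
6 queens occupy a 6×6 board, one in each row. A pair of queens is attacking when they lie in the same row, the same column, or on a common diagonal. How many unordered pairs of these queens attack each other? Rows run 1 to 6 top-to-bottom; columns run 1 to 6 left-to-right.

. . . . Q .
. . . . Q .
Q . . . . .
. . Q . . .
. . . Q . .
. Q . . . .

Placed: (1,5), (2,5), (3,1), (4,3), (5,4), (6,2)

Same column: (1,5)–(2,5) (column 5).
Same diagonal: (2,5)–(4,3) (|2−4| = |5−3| = 2); (4,3)–(5,4) (|4−5| = |3−4| = 1).
Total attacking pairs: 3.

3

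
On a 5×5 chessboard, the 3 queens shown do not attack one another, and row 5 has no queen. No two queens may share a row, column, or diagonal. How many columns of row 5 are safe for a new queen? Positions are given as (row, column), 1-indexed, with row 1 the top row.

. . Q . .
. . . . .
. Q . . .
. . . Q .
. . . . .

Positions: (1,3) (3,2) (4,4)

1

(1,3) attacks row 5 at column 3.
(3,2) attacks row 5 at column 2 and diagonals 4.
(4,4) attacks row 5 at column 4 and diagonals 3, 5.
Attacked columns: {2, 3, 4, 5}. Safe: {1}.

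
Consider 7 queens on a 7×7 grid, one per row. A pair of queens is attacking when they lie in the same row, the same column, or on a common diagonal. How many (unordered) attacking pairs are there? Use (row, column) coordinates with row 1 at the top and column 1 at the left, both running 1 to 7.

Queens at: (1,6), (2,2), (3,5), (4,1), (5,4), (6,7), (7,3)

0

All columns are distinct and no two queens satisfy |Δrow| = |Δcol|, so no pair attacks.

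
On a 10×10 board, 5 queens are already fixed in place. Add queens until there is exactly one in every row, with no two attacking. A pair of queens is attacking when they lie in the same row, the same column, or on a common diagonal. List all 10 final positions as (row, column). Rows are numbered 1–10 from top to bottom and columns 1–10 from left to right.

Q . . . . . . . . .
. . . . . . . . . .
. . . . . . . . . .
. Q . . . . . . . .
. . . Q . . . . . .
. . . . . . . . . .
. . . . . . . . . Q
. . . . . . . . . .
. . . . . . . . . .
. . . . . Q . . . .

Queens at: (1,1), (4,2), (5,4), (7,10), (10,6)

(1,1) (2,9) (3,7) (4,2) (5,4) (6,8) (7,10) (8,5) (9,3) (10,6)

Row 2: attacked by (1,1)→{1,2}; (4,2)→{2,4}; (5,4)→{1,4,7}; (7,10)→{5,10}; (10,6)→{6}. Safe: 3, 8, 9. Place at column 9.
Row 3: attacked by (1,1)→{1,3}; (2,9)→{8,9,10}; (4,2)→{1,2,3}; (5,4)→{2,4,6}; (7,10)→{6,10}; (10,6)→{6}. Safe: 5, 7. Place at column 7.
Row 6: attacked by (1,1)→{1,6}; (2,9)→{5,9}; (3,7)→{4,7,10}; (4,2)→{2,4}; (5,4)→{3,4,5}; (7,10)→{9,10}; (10,6)→{2,6,10}. Safe: 8. Place at column 8.
Row 8: attacked by (1,1)→{1,8}; (2,9)→{3,9}; (3,7)→{2,7}; (4,2)→{2,6}; (5,4)→{1,4,7}; (6,8)→{6,8,10}; (7,10)→{9,10}; (10,6)→{4,6,8}. Safe: 5. Place at column 5.
Row 9: attacked by (1,1)→{1,9}; (2,9)→{2,9}; (3,7)→{1,7}; (4,2)→{2,7}; (5,4)→{4,8}; (6,8)→{5,8}; (7,10)→{8,10}; (8,5)→{4,5,6}; (10,6)→{5,6,7}. Safe: 3. Place at column 3.
Columns [1, 9, 7, 2, 4, 8, 10, 5, 3, 6], r−c [0, -7, -4, 2, 1, -2, -3, 3, 6, 4], r+c [2, 11, 10, 6, 9, 14, 17, 13, 12, 16] are all distinct, so no two queens attack.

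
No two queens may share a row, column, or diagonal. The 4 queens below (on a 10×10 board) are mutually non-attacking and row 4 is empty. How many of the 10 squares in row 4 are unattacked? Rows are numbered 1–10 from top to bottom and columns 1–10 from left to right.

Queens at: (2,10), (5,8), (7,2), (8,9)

4

(2,10) attacks row 4 at column 10 and diagonals 8.
(5,8) attacks row 4 at column 8 and diagonals 7, 9.
(7,2) attacks row 4 at column 2 and diagonals 5.
(8,9) attacks row 4 at column 9 and diagonals 5.
Attacked columns: {2, 5, 7, 8, 9, 10}. Safe: {1, 3, 4, 6}.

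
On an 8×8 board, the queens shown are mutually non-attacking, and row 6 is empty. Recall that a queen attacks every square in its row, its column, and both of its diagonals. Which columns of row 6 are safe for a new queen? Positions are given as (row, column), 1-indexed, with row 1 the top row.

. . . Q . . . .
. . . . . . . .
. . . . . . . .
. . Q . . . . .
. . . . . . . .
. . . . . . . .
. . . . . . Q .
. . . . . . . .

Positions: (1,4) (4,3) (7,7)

columns 2

(1,4) attacks row 6 at column 4.
(4,3) attacks row 6 at column 3 and diagonals 1, 5.
(7,7) attacks row 6 at column 7 and diagonals 6, 8.
Attacked columns: {1, 3, 4, 5, 6, 7, 8}. Safe: {2}.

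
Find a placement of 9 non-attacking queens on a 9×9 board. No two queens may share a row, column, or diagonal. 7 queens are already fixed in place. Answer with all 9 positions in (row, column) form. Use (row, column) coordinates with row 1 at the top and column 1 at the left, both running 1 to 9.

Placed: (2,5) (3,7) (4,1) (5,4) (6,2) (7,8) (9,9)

(1,3) (2,5) (3,7) (4,1) (5,4) (6,2) (7,8) (8,6) (9,9)

Row 1: attacked by (2,5)→{4,5,6}; (3,7)→{5,7,9}; (4,1)→{1,4}; (5,4)→{4,8}; (6,2)→{2,7}; (7,8)→{2,8}; (9,9)→{1,9}. Safe: 3. Place at column 3.
Row 8: attacked by (1,3)→{3}; (2,5)→{5}; (3,7)→{2,7}; (4,1)→{1,5}; (5,4)→{1,4,7}; (6,2)→{2,4}; (7,8)→{7,8,9}; (9,9)→{8,9}. Safe: 6. Place at column 6.
Columns [3, 5, 7, 1, 4, 2, 8, 6, 9], r−c [-2, -3, -4, 3, 1, 4, -1, 2, 0], r+c [4, 7, 10, 5, 9, 8, 15, 14, 18] are all distinct, so no two queens attack.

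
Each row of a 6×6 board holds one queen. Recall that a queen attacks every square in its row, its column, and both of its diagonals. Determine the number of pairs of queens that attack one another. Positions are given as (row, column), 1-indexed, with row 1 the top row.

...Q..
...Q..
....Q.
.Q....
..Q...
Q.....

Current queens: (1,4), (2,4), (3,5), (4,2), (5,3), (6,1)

Same column: (1,4)–(2,4) (column 4).
Same diagonal: (2,4)–(3,5) (|2−3| = |4−5| = 1); (2,4)–(4,2) (|2−4| = |4−2| = 2); (3,5)–(5,3) (|3−5| = |5−3| = 2); (4,2)–(5,3) (|4−5| = |2−3| = 1).
Total attacking pairs: 5.

5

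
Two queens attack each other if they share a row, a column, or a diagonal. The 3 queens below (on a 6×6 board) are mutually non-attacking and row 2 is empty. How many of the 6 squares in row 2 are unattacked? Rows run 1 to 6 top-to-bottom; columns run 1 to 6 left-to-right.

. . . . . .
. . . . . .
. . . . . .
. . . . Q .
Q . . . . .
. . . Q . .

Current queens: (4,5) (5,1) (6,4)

2

(4,5) attacks row 2 at column 5 and diagonals 3.
(5,1) attacks row 2 at column 1 and diagonals 4.
(6,4) attacks row 2 at column 4.
Attacked columns: {1, 3, 4, 5}. Safe: {2, 6}.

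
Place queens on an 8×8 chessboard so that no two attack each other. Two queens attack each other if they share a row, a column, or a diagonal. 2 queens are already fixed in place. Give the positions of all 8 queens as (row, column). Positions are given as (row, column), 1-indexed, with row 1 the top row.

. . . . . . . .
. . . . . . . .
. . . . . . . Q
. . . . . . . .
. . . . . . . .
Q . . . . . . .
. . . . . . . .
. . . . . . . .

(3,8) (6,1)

Row 1: attacked by (3,8)→{6,8}; (6,1)→{1,6}. Safe: 2, 3, 4, 5, 7. Place at column 4.
Row 2: attacked by (1,4)→{3,4,5}; (3,8)→{7,8}; (6,1)→{1,5}. Safe: 2, 6. Place at column 2.
Row 4: attacked by (1,4)→{1,4,7}; (2,2)→{2,4}; (3,8)→{7,8}; (6,1)→{1,3}. Safe: 5, 6. Place at column 5.
Row 5: attacked by (1,4)→{4,8}; (2,2)→{2,5}; (3,8)→{6,8}; (4,5)→{4,5,6}; (6,1)→{1,2}. Safe: 3, 7. Place at column 7.
Row 7: attacked by (1,4)→{4}; (2,2)→{2,7}; (3,8)→{4,8}; (4,5)→{2,5,8}; (5,7)→{5,7}; (6,1)→{1,2}. Safe: 3, 6. Place at column 3.
Row 8: attacked by (1,4)→{4}; (2,2)→{2,8}; (3,8)→{3,8}; (4,5)→{1,5}; (5,7)→{4,7}; (6,1)→{1,3}; (7,3)→{2,3,4}. Safe: 6. Place at column 6.
Columns [4, 2, 8, 5, 7, 1, 3, 6], r−c [-3, 0, -5, -1, -2, 5, 4, 2], r+c [5, 4, 11, 9, 12, 7, 10, 14] are all distinct, so no two queens attack.

(1,4) (2,2) (3,8) (4,5) (5,7) (6,1) (7,3) (8,6)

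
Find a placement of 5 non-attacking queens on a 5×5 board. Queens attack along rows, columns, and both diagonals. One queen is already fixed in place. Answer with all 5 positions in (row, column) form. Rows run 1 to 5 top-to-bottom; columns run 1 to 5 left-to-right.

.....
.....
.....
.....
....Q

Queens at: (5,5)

Row 1: attacked by (5,5)→{1,5}. Safe: 2, 3, 4. Place at column 2.
Row 2: attacked by (1,2)→{1,2,3}; (5,5)→{2,5}. Safe: 4. Place at column 4.
Row 3: attacked by (1,2)→{2,4}; (2,4)→{3,4,5}; (5,5)→{3,5}. Safe: 1. Place at column 1.
Row 4: attacked by (1,2)→{2,5}; (2,4)→{2,4}; (3,1)→{1,2}; (5,5)→{4,5}. Safe: 3. Place at column 3.
Columns [2, 4, 1, 3, 5], r−c [-1, -2, 2, 1, 0], r+c [3, 6, 4, 7, 10] are all distinct, so no two queens attack.

(1,2) (2,4) (3,1) (4,3) (5,5)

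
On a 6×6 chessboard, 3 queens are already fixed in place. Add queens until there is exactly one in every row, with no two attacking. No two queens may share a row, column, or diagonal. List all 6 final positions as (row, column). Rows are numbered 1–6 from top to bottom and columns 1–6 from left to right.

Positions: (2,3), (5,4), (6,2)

Row 1: attacked by (2,3)→{2,3,4}; (5,4)→{4}; (6,2)→{2}. Safe: 1, 5, 6. Place at column 5.
Row 3: attacked by (1,5)→{3,5}; (2,3)→{2,3,4}; (5,4)→{2,4,6}; (6,2)→{2,5}. Safe: 1. Place at column 1.
Row 4: attacked by (1,5)→{2,5}; (2,3)→{1,3,5}; (3,1)→{1,2}; (5,4)→{3,4,5}; (6,2)→{2,4}. Safe: 6. Place at column 6.
Columns [5, 3, 1, 6, 4, 2], r−c [-4, -1, 2, -2, 1, 4], r+c [6, 5, 4, 10, 9, 8] are all distinct, so no two queens attack.

(1,5) (2,3) (3,1) (4,6) (5,4) (6,2)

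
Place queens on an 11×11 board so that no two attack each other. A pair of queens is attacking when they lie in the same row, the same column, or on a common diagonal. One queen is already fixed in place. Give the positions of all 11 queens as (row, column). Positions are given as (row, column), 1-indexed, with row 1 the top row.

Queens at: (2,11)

(1,2) (2,11) (3,6) (4,4) (5,10) (6,8) (7,5) (8,3) (9,1) (10,9) (11,7)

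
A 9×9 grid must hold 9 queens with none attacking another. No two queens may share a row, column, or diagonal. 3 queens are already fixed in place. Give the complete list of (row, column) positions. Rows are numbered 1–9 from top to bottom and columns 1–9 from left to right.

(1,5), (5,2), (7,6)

Row 2: attacked by (1,5)→{4,5,6}; (5,2)→{2,5}; (7,6)→{1,6}. Safe: 3, 7, 8, 9. Place at column 3.
Row 3: attacked by (1,5)→{3,5,7}; (2,3)→{2,3,4}; (5,2)→{2,4}; (7,6)→{2,6}. Safe: 1, 8, 9. Place at column 1.
Row 4: attacked by (1,5)→{2,5,8}; (2,3)→{1,3,5}; (3,1)→{1,2}; (5,2)→{1,2,3}; (7,6)→{3,6,9}. Safe: 4, 7. Place at column 7.
Row 6: attacked by (1,5)→{5}; (2,3)→{3,7}; (3,1)→{1,4}; (4,7)→{5,7,9}; (5,2)→{1,2,3}; (7,6)→{5,6,7}. Safe: 8. Place at column 8.
Row 8: attacked by (1,5)→{5}; (2,3)→{3,9}; (3,1)→{1,6}; (4,7)→{3,7}; (5,2)→{2,5}; (6,8)→{6,8}; (7,6)→{5,6,7}. Safe: 4. Place at column 4.
Row 9: attacked by (1,5)→{5}; (2,3)→{3}; (3,1)→{1,7}; (4,7)→{2,7}; (5,2)→{2,6}; (6,8)→{5,8}; (7,6)→{4,6,8}; (8,4)→{3,4,5}. Safe: 9. Place at column 9.
Columns [5, 3, 1, 7, 2, 8, 6, 4, 9], r−c [-4, -1, 2, -3, 3, -2, 1, 4, 0], r+c [6, 5, 4, 11, 7, 14, 13, 12, 18] are all distinct, so no two queens attack.

(1,5) (2,3) (3,1) (4,7) (5,2) (6,8) (7,6) (8,4) (9,9)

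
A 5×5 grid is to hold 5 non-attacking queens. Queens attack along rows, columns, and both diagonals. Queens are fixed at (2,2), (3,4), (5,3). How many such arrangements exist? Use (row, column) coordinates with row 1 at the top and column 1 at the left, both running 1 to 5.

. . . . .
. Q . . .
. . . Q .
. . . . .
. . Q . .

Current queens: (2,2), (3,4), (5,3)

1

Branch on row 1: col 5 → 1.
Sum: 1 = 1.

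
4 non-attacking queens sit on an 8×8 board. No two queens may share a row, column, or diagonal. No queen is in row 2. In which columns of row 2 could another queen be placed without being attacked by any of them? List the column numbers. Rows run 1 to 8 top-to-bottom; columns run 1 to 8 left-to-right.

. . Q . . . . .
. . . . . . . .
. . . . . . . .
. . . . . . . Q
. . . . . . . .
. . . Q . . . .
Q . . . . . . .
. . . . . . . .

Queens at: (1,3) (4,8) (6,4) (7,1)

(1,3) attacks row 2 at column 3 and diagonals 2, 4.
(4,8) attacks row 2 at column 8 and diagonals 6.
(6,4) attacks row 2 at column 4 and diagonals 8.
(7,1) attacks row 2 at column 1 and diagonals 6.
Attacked columns: {1, 2, 3, 4, 6, 8}. Safe: {5, 7}.

columns 5, 7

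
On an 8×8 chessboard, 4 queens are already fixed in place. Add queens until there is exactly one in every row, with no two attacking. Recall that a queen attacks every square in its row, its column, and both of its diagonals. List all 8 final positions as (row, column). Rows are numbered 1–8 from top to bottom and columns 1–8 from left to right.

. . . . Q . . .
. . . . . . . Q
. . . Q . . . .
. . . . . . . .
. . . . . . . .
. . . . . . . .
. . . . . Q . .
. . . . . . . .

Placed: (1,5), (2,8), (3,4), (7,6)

Row 4: attacked by (1,5)→{2,5,8}; (2,8)→{6,8}; (3,4)→{3,4,5}; (7,6)→{3,6}. Safe: 1, 7. Place at column 1.
Row 5: attacked by (1,5)→{1,5}; (2,8)→{5,8}; (3,4)→{2,4,6}; (4,1)→{1,2}; (7,6)→{4,6,8}. Safe: 3, 7. Place at column 7.
Row 6: attacked by (1,5)→{5}; (2,8)→{4,8}; (3,4)→{1,4,7}; (4,1)→{1,3}; (5,7)→{6,7,8}; (7,6)→{5,6,7}. Safe: 2. Place at column 2.
Row 8: attacked by (1,5)→{5}; (2,8)→{2,8}; (3,4)→{4}; (4,1)→{1,5}; (5,7)→{4,7}; (6,2)→{2,4}; (7,6)→{5,6,7}. Safe: 3. Place at column 3.
Columns [5, 8, 4, 1, 7, 2, 6, 3], r−c [-4, -6, -1, 3, -2, 4, 1, 5], r+c [6, 10, 7, 5, 12, 8, 13, 11] are all distinct, so no two queens attack.

(1,5) (2,8) (3,4) (4,1) (5,7) (6,2) (7,6) (8,3)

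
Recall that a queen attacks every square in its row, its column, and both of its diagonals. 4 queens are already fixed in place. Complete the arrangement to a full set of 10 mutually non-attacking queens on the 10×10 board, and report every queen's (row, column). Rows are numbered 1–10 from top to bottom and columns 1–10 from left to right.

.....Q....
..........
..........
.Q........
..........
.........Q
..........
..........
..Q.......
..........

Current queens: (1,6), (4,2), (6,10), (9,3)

(1,6) (2,8) (3,5) (4,2) (5,4) (6,10) (7,7) (8,9) (9,3) (10,1)

Row 2: attacked by (1,6)→{5,6,7}; (4,2)→{2,4}; (6,10)→{6,10}; (9,3)→{3,10}. Safe: 1, 8, 9. Place at column 8.
Row 3: attacked by (1,6)→{4,6,8}; (2,8)→{7,8,9}; (4,2)→{1,2,3}; (6,10)→{7,10}; (9,3)→{3,9}. Safe: 5. Place at column 5.
Row 5: attacked by (1,6)→{2,6,10}; (2,8)→{5,8}; (3,5)→{3,5,7}; (4,2)→{1,2,3}; (6,10)→{9,10}; (9,3)→{3,7}. Safe: 4. Place at column 4.
Row 7: attacked by (1,6)→{6}; (2,8)→{3,8}; (3,5)→{1,5,9}; (4,2)→{2,5}; (5,4)→{2,4,6}; (6,10)→{9,10}; (9,3)→{1,3,5}. Safe: 7. Place at column 7.
Row 8: attacked by (1,6)→{6}; (2,8)→{2,8}; (3,5)→{5,10}; (4,2)→{2,6}; (5,4)→{1,4,7}; (6,10)→{8,10}; (7,7)→{6,7,8}; (9,3)→{2,3,4}. Safe: 9. Place at column 9.
Row 10: attacked by (1,6)→{6}; (2,8)→{8}; (3,5)→{5}; (4,2)→{2,8}; (5,4)→{4,9}; (6,10)→{6,10}; (7,7)→{4,7,10}; (8,9)→{7,9}; (9,3)→{2,3,4}. Safe: 1. Place at column 1.
Columns [6, 8, 5, 2, 4, 10, 7, 9, 3, 1], r−c [-5, -6, -2, 2, 1, -4, 0, -1, 6, 9], r+c [7, 10, 8, 6, 9, 16, 14, 17, 12, 11] are all distinct, so no two queens attack.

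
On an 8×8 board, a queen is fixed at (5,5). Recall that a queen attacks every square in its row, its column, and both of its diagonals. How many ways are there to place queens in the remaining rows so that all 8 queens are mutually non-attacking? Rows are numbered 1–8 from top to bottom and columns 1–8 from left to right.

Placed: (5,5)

8

Branch on row 1: col 2 → 0; col 3 → 3; col 4 → 1; col 6 → 3; col 7 → 1; col 8 → 0.
Sum: 0 + 3 + 1 + 3 + 1 + 0 = 8.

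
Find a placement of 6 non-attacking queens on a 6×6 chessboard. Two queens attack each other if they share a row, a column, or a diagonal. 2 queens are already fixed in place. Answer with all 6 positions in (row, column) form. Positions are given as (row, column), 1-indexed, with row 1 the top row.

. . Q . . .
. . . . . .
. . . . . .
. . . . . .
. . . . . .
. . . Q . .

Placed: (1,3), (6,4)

(1,3) (2,6) (3,2) (4,5) (5,1) (6,4)

Row 2: attacked by (1,3)→{2,3,4}; (6,4)→{4}. Safe: 1, 5, 6. Place at column 6.
Row 3: attacked by (1,3)→{1,3,5}; (2,6)→{5,6}; (6,4)→{1,4}. Safe: 2. Place at column 2.
Row 4: attacked by (1,3)→{3,6}; (2,6)→{4,6}; (3,2)→{1,2,3}; (6,4)→{2,4,6}. Safe: 5. Place at column 5.
Row 5: attacked by (1,3)→{3}; (2,6)→{3,6}; (3,2)→{2,4}; (4,5)→{4,5,6}; (6,4)→{3,4,5}. Safe: 1. Place at column 1.
Columns [3, 6, 2, 5, 1, 4], r−c [-2, -4, 1, -1, 4, 2], r+c [4, 8, 5, 9, 6, 10] are all distinct, so no two queens attack.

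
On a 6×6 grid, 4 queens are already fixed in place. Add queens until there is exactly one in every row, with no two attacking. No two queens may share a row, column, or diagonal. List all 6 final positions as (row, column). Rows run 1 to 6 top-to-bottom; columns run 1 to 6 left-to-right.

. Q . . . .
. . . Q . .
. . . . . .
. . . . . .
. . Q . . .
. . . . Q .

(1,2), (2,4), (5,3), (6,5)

Row 3: attacked by (1,2)→{2,4}; (2,4)→{3,4,5}; (5,3)→{1,3,5}; (6,5)→{2,5}. Safe: 6. Place at column 6.
Row 4: attacked by (1,2)→{2,5}; (2,4)→{2,4,6}; (3,6)→{5,6}; (5,3)→{2,3,4}; (6,5)→{3,5}. Safe: 1. Place at column 1.
Columns [2, 4, 6, 1, 3, 5], r−c [-1, -2, -3, 3, 2, 1], r+c [3, 6, 9, 5, 8, 11] are all distinct, so no two queens attack.

(1,2) (2,4) (3,6) (4,1) (5,3) (6,5)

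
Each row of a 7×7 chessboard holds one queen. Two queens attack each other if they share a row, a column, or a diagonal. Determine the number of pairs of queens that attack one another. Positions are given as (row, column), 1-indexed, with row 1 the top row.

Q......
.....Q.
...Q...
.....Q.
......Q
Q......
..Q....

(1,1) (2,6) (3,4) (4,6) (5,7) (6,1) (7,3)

5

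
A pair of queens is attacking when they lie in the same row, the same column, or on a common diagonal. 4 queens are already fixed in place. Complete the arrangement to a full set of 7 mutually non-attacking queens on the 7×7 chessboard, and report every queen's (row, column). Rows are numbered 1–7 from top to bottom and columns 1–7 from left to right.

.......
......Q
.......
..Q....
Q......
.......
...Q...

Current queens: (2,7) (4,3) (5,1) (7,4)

(1,2) (2,7) (3,5) (4,3) (5,1) (6,6) (7,4)

Row 1: attacked by (2,7)→{6,7}; (4,3)→{3,6}; (5,1)→{1,5}; (7,4)→{4}. Safe: 2. Place at column 2.
Row 3: attacked by (1,2)→{2,4}; (2,7)→{6,7}; (4,3)→{2,3,4}; (5,1)→{1,3}; (7,4)→{4}. Safe: 5. Place at column 5.
Row 6: attacked by (1,2)→{2,7}; (2,7)→{3,7}; (3,5)→{2,5}; (4,3)→{1,3,5}; (5,1)→{1,2}; (7,4)→{3,4,5}. Safe: 6. Place at column 6.
Columns [2, 7, 5, 3, 1, 6, 4], r−c [-1, -5, -2, 1, 4, 0, 3], r+c [3, 9, 8, 7, 6, 12, 11] are all distinct, so no two queens attack.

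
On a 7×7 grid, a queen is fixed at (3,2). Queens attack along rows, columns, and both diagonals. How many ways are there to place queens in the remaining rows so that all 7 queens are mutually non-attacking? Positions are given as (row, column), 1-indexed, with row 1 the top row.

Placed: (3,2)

6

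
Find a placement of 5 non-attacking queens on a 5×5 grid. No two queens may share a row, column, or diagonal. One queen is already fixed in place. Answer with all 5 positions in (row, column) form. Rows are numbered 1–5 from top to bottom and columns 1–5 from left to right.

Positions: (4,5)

(1,4) (2,1) (3,3) (4,5) (5,2)

Row 1: attacked by (4,5)→{2,5}. Safe: 1, 3, 4. Place at column 4.
Row 2: attacked by (1,4)→{3,4,5}; (4,5)→{3,5}. Safe: 1, 2. Place at column 1.
Row 3: attacked by (1,4)→{2,4}; (2,1)→{1,2}; (4,5)→{4,5}. Safe: 3. Place at column 3.
Row 5: attacked by (1,4)→{4}; (2,1)→{1,4}; (3,3)→{1,3,5}; (4,5)→{4,5}. Safe: 2. Place at column 2.
Columns [4, 1, 3, 5, 2], r−c [-3, 1, 0, -1, 3], r+c [5, 3, 6, 9, 7] are all distinct, so no two queens attack.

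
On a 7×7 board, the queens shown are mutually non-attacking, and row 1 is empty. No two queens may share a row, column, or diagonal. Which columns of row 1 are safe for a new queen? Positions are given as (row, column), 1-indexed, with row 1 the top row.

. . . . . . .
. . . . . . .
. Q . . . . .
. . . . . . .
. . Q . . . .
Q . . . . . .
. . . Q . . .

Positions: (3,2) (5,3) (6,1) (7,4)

columns 5

(3,2) attacks row 1 at column 2 and diagonals 4.
(5,3) attacks row 1 at column 3 and diagonals 7.
(6,1) attacks row 1 at column 1 and diagonals 6.
(7,4) attacks row 1 at column 4.
Attacked columns: {1, 2, 3, 4, 6, 7}. Safe: {5}.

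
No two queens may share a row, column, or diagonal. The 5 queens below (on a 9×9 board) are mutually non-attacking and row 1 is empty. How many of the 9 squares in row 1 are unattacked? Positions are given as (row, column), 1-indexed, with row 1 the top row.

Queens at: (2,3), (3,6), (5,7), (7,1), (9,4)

(2,3) attacks row 1 at column 3 and diagonals 2, 4.
(3,6) attacks row 1 at column 6 and diagonals 4, 8.
(5,7) attacks row 1 at column 7 and diagonals 3.
(7,1) attacks row 1 at column 1 and diagonals 7.
(9,4) attacks row 1 at column 4.
Attacked columns: {1, 2, 3, 4, 6, 7, 8}. Safe: {5, 9}.

2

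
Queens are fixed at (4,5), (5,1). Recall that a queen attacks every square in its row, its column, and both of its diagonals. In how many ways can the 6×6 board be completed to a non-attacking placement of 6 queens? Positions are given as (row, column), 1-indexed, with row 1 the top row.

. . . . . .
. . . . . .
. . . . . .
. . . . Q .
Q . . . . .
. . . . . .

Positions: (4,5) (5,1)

1

Branch on row 1: col 3 → 1; col 4 → 0; col 6 → 0.
Sum: 1 + 0 + 0 = 1.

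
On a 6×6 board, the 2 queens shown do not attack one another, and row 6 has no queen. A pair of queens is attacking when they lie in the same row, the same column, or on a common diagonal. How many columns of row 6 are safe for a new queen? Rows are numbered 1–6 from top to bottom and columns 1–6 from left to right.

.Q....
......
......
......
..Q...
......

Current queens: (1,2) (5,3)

3

(1,2) attacks row 6 at column 2.
(5,3) attacks row 6 at column 3 and diagonals 2, 4.
Attacked columns: {2, 3, 4}. Safe: {1, 5, 6}.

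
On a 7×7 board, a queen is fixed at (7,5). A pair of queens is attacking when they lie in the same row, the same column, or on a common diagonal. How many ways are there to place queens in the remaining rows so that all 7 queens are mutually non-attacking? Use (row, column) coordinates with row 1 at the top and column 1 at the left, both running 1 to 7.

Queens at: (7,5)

6

Branch on row 1: col 1 → 1; col 2 → 1; col 3 → 2; col 4 → 1; col 6 → 0; col 7 → 1.
Sum: 1 + 1 + 2 + 1 + 0 + 1 = 6.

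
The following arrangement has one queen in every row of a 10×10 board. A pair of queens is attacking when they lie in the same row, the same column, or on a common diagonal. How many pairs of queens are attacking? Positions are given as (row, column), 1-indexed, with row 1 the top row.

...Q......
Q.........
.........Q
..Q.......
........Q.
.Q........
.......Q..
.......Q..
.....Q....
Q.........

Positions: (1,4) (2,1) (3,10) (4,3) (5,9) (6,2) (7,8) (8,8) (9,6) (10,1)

4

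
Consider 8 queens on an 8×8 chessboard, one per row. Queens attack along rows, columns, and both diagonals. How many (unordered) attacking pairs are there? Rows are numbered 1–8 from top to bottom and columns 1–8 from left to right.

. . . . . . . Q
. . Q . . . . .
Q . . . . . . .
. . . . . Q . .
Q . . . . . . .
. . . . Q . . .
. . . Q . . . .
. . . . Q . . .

Same column: (3,1)–(5,1) (column 1); (6,5)–(8,5) (column 5).
Same diagonal: (6,5)–(7,4) (|6−7| = |5−4| = 1); (7,4)–(8,5) (|7−8| = |4−5| = 1).
Total attacking pairs: 4.

4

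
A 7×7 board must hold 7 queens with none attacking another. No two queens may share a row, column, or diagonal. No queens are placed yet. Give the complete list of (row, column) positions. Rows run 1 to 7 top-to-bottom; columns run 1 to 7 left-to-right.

Row 1: Safe: 1, 2, 3, 4, 5, 6, 7. Place at column 3.
Row 2: attacked by (1,3)→{2,3,4}. Safe: 1, 5, 6, 7. Place at column 5.
Row 3: attacked by (1,3)→{1,3,5}; (2,5)→{4,5,6}. Safe: 2, 7. Place at column 7.
Row 4: attacked by (1,3)→{3,6}; (2,5)→{3,5,7}; (3,7)→{6,7}. Safe: 1, 2, 4. Place at column 2.
Row 5: attacked by (1,3)→{3,7}; (2,5)→{2,5}; (3,7)→{5,7}; (4,2)→{1,2,3}. Safe: 4, 6. Place at column 4.
Row 6: attacked by (1,3)→{3}; (2,5)→{1,5}; (3,7)→{4,7}; (4,2)→{2,4}; (5,4)→{3,4,5}. Safe: 6. Place at column 6.
Row 7: attacked by (1,3)→{3}; (2,5)→{5}; (3,7)→{3,7}; (4,2)→{2,5}; (5,4)→{2,4,6}; (6,6)→{5,6,7}. Safe: 1. Place at column 1.
Columns [3, 5, 7, 2, 4, 6, 1], r−c [-2, -3, -4, 2, 1, 0, 6], r+c [4, 7, 10, 6, 9, 12, 8] are all distinct, so no two queens attack.

(1,3) (2,5) (3,7) (4,2) (5,4) (6,6) (7,1)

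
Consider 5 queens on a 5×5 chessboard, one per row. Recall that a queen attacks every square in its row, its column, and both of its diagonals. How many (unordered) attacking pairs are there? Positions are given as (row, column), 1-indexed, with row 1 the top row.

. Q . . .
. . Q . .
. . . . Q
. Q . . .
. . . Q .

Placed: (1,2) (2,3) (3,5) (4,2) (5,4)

2

Same column: (1,2)–(4,2) (column 2).
Same diagonal: (1,2)–(2,3) (|1−2| = |2−3| = 1).
Total attacking pairs: 2.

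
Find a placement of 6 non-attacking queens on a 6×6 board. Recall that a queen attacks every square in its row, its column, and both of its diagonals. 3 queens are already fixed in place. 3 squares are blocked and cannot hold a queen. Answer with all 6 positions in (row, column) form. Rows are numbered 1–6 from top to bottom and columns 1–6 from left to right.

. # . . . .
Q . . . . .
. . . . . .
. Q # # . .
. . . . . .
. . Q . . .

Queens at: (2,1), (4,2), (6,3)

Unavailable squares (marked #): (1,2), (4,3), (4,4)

(1,4) (2,1) (3,5) (4,2) (5,6) (6,3)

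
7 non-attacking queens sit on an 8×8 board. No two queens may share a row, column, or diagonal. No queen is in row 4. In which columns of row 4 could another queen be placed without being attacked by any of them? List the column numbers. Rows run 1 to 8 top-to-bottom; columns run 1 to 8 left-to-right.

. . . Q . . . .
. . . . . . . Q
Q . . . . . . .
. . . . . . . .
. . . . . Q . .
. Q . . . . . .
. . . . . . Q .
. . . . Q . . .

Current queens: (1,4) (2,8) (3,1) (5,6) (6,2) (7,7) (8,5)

columns 3

(1,4) attacks row 4 at column 4 and diagonals 1, 7.
(2,8) attacks row 4 at column 8 and diagonals 6.
(3,1) attacks row 4 at column 1 and diagonals 2.
(5,6) attacks row 4 at column 6 and diagonals 5, 7.
(6,2) attacks row 4 at column 2 and diagonals 4.
(7,7) attacks row 4 at column 7 and diagonals 4.
(8,5) attacks row 4 at column 5 and diagonals 1.
Attacked columns: {1, 2, 4, 5, 6, 7, 8}. Safe: {3}.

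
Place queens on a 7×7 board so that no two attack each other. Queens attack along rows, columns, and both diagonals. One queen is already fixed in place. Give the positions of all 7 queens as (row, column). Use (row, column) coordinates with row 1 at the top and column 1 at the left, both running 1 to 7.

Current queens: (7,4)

(1,1) (2,5) (3,2) (4,6) (5,3) (6,7) (7,4)

Row 1: attacked by (7,4)→{4}. Safe: 1, 2, 3, 5, 6, 7. Place at column 1.
Row 2: attacked by (1,1)→{1,2}; (7,4)→{4}. Safe: 3, 5, 6, 7. Place at column 5.
Row 3: attacked by (1,1)→{1,3}; (2,5)→{4,5,6}; (7,4)→{4}. Safe: 2, 7. Place at column 2.
Row 4: attacked by (1,1)→{1,4}; (2,5)→{3,5,7}; (3,2)→{1,2,3}; (7,4)→{1,4,7}. Safe: 6. Place at column 6.
Row 5: attacked by (1,1)→{1,5}; (2,5)→{2,5}; (3,2)→{2,4}; (4,6)→{5,6,7}; (7,4)→{2,4,6}. Safe: 3. Place at column 3.
Row 6: attacked by (1,1)→{1,6}; (2,5)→{1,5}; (3,2)→{2,5}; (4,6)→{4,6}; (5,3)→{2,3,4}; (7,4)→{3,4,5}. Safe: 7. Place at column 7.
Columns [1, 5, 2, 6, 3, 7, 4], r−c [0, -3, 1, -2, 2, -1, 3], r+c [2, 7, 5, 10, 8, 13, 11] are all distinct, so no two queens attack.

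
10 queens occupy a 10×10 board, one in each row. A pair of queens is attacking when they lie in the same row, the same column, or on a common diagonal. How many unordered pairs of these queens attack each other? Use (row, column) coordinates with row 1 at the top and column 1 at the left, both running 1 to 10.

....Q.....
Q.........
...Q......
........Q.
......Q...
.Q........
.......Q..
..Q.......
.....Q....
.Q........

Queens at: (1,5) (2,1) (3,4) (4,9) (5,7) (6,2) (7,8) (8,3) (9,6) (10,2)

4

Same column: (6,2)–(10,2) (column 2).
Same diagonal: (3,4)–(7,8) (|3−7| = |4−8| = 4); (5,7)–(10,2) (|5−10| = |7−2| = 5); (7,8)–(9,6) (|7−9| = |8−6| = 2).
Total attacking pairs: 4.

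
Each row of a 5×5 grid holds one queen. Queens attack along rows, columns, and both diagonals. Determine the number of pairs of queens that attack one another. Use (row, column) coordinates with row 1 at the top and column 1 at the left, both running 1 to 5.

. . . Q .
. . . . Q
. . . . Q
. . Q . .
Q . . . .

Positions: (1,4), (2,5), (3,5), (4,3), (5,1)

Same column: (2,5)–(3,5) (column 5).
Same diagonal: (1,4)–(2,5) (|1−2| = |4−5| = 1); (2,5)–(4,3) (|2−4| = |5−3| = 2).
Total attacking pairs: 3.

3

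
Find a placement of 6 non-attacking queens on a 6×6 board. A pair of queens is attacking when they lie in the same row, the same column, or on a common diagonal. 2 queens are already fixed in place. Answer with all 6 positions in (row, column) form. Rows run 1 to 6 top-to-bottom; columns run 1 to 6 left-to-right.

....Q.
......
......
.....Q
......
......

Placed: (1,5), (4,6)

Row 2: attacked by (1,5)→{4,5,6}; (4,6)→{4,6}. Safe: 1, 2, 3. Place at column 3.
Row 3: attacked by (1,5)→{3,5}; (2,3)→{2,3,4}; (4,6)→{5,6}. Safe: 1. Place at column 1.
Row 5: attacked by (1,5)→{1,5}; (2,3)→{3,6}; (3,1)→{1,3}; (4,6)→{5,6}. Safe: 2, 4. Place at column 4.
Row 6: attacked by (1,5)→{5}; (2,3)→{3}; (3,1)→{1,4}; (4,6)→{4,6}; (5,4)→{3,4,5}. Safe: 2. Place at column 2.
Columns [5, 3, 1, 6, 4, 2], r−c [-4, -1, 2, -2, 1, 4], r+c [6, 5, 4, 10, 9, 8] are all distinct, so no two queens attack.

(1,5) (2,3) (3,1) (4,6) (5,4) (6,2)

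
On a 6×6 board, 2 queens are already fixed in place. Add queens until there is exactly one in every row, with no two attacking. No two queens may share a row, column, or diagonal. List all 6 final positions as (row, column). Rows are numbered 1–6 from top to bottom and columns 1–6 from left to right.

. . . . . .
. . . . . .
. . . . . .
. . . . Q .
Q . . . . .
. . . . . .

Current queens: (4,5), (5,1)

Row 1: attacked by (4,5)→{2,5}; (5,1)→{1,5}. Safe: 3, 4, 6. Place at column 3.
Row 2: attacked by (1,3)→{2,3,4}; (4,5)→{3,5}; (5,1)→{1,4}. Safe: 6. Place at column 6.
Row 3: attacked by (1,3)→{1,3,5}; (2,6)→{5,6}; (4,5)→{4,5,6}; (5,1)→{1,3}. Safe: 2. Place at column 2.
Row 6: attacked by (1,3)→{3}; (2,6)→{2,6}; (3,2)→{2,5}; (4,5)→{3,5}; (5,1)→{1,2}. Safe: 4. Place at column 4.
Columns [3, 6, 2, 5, 1, 4], r−c [-2, -4, 1, -1, 4, 2], r+c [4, 8, 5, 9, 6, 10] are all distinct, so no two queens attack.

(1,3) (2,6) (3,2) (4,5) (5,1) (6,4)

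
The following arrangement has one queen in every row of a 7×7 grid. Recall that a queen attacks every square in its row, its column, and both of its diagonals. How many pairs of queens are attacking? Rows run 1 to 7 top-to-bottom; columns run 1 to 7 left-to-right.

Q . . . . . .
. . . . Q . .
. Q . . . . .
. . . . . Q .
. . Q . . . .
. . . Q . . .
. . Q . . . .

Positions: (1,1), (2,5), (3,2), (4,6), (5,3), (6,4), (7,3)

Same column: (5,3)–(7,3) (column 3).
Same diagonal: (4,6)–(6,4) (|4−6| = |6−4| = 2); (4,6)–(7,3) (|4−7| = |6−3| = 3); (5,3)–(6,4) (|5−6| = |3−4| = 1); (6,4)–(7,3) (|6−7| = |4−3| = 1).
Total attacking pairs: 5.

5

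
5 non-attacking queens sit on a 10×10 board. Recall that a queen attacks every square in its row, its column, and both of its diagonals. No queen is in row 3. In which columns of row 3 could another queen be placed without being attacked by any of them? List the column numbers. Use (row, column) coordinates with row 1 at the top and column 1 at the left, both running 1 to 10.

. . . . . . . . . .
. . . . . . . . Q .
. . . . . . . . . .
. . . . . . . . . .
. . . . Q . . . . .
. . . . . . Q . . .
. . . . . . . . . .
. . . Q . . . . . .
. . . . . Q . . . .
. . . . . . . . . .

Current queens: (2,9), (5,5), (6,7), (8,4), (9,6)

(2,9) attacks row 3 at column 9 and diagonals 8, 10.
(5,5) attacks row 3 at column 5 and diagonals 3, 7.
(6,7) attacks row 3 at column 7 and diagonals 4, 10.
(8,4) attacks row 3 at column 4 and diagonals 9.
(9,6) attacks row 3 at column 6.
Attacked columns: {3, 4, 5, 6, 7, 8, 9, 10}. Safe: {1, 2}.

columns 1, 2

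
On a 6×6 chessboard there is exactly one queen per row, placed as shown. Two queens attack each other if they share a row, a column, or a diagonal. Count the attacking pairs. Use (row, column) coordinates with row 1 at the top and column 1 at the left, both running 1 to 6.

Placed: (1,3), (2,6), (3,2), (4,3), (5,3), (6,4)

6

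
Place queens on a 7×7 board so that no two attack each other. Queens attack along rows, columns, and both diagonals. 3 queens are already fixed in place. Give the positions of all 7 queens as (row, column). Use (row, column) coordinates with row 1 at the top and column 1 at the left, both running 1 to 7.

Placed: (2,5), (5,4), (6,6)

(1,3) (2,5) (3,7) (4,2) (5,4) (6,6) (7,1)

Row 1: attacked by (2,5)→{4,5,6}; (5,4)→{4}; (6,6)→{1,6}. Safe: 2, 3, 7. Place at column 3.
Row 3: attacked by (1,3)→{1,3,5}; (2,5)→{4,5,6}; (5,4)→{2,4,6}; (6,6)→{3,6}. Safe: 7. Place at column 7.
Row 4: attacked by (1,3)→{3,6}; (2,5)→{3,5,7}; (3,7)→{6,7}; (5,4)→{3,4,5}; (6,6)→{4,6}. Safe: 1, 2. Place at column 2.
Row 7: attacked by (1,3)→{3}; (2,5)→{5}; (3,7)→{3,7}; (4,2)→{2,5}; (5,4)→{2,4,6}; (6,6)→{5,6,7}. Safe: 1. Place at column 1.
Columns [3, 5, 7, 2, 4, 6, 1], r−c [-2, -3, -4, 2, 1, 0, 6], r+c [4, 7, 10, 6, 9, 12, 8] are all distinct, so no two queens attack.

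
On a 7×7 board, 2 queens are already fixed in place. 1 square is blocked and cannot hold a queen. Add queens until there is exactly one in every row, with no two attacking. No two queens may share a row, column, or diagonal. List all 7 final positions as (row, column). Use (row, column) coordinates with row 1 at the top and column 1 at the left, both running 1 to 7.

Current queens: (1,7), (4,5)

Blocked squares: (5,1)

(1,7) (2,4) (3,1) (4,5) (5,2) (6,6) (7,3)

Row 2: attacked by (1,7)→{6,7}; (4,5)→{3,5,7}. Safe: 1, 2, 4. Place at column 4.
Row 3: attacked by (1,7)→{5,7}; (2,4)→{3,4,5}; (4,5)→{4,5,6}. Safe: 1, 2. Place at column 1.
Row 5: attacked by (1,7)→{3,7}; (2,4)→{1,4,7}; (3,1)→{1,3}; (4,5)→{4,5,6}. Blocked: 1. Safe: 2. Place at column 2.
Row 6: attacked by (1,7)→{2,7}; (2,4)→{4}; (3,1)→{1,4}; (4,5)→{3,5,7}; (5,2)→{1,2,3}. Safe: 6. Place at column 6.
Row 7: attacked by (1,7)→{1,7}; (2,4)→{4}; (3,1)→{1,5}; (4,5)→{2,5}; (5,2)→{2,4}; (6,6)→{5,6,7}. Safe: 3. Place at column 3.
Columns [7, 4, 1, 5, 2, 6, 3], r−c [-6, -2, 2, -1, 3, 0, 4], r+c [8, 6, 4, 9, 7, 12, 10] are all distinct, so no two queens attack.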